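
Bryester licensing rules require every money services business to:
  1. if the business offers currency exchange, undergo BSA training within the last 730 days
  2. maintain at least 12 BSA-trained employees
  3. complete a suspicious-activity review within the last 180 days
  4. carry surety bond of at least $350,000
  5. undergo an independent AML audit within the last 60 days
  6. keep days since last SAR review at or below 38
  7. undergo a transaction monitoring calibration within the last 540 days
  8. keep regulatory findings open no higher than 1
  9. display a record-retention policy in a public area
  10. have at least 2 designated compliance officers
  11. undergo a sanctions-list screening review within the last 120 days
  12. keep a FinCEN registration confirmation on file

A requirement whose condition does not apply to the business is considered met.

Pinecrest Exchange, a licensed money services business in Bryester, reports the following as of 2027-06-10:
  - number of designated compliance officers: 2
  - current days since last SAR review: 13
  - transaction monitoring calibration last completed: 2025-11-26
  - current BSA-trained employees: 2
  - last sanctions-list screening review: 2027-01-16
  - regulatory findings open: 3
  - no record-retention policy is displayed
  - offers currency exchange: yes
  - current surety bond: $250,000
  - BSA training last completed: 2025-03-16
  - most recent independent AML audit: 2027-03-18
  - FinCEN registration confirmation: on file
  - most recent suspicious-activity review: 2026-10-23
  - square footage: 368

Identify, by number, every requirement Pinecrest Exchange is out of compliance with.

1, 2, 3, 4, 5, 7, 8, 9, 11

1. condition 'offers currency exchange' holds; BSA training 816 days ago vs limit 730 → not met
2. BSA-trained employees 2 < 12 → not met
3. suspicious-activity review 230 days ago vs limit 180 → not met
4. surety bond $250,000 < $350,000 → not met
5. independent AML audit 84 days ago vs limit 60 → not met
6. days since last SAR review 13 ≤ 38 → met
7. transaction monitoring calibration 561 days ago vs limit 540 → not met
8. regulatory findings open 3 > 1 → not met
9. record-retention policy absent → not met
10. designated compliance officers 2 ≥ 2 → met
11. sanctions-list screening review 145 days ago vs limit 120 → not met
12. FinCEN registration confirmation present → met
Not met: 1, 2, 3, 4, 5, 7, 8, 9, 11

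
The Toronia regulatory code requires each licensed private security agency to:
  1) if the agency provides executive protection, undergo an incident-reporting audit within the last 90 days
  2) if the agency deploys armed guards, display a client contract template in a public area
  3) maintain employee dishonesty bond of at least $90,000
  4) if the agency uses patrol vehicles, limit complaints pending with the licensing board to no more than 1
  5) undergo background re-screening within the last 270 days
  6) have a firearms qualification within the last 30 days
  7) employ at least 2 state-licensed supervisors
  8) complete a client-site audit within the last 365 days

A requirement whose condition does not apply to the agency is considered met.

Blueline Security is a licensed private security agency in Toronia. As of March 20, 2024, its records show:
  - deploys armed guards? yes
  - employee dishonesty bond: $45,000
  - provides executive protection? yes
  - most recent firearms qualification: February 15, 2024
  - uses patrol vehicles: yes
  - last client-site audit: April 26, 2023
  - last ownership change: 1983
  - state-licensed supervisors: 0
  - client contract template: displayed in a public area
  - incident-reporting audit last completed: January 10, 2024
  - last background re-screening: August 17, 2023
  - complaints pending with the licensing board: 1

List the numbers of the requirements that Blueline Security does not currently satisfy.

1. condition 'provides executive protection' holds; incident-reporting audit 70 days ago vs limit 90 → met
2. condition 'deploys armed guards' holds; client contract template present → met
3. employee dishonesty bond $45,000 < $90,000 → not met
4. condition 'uses patrol vehicles' holds; complaints pending with the licensing board 1 ≤ 1 → met
5. background re-screening 216 days ago vs limit 270 → met
6. firearms qualification 34 days ago vs limit 30 → not met
7. state-licensed supervisors 0 < 2 → not met
8. client-site audit 329 days ago vs limit 365 → met
Not met: 3, 6, 7

3, 6, 7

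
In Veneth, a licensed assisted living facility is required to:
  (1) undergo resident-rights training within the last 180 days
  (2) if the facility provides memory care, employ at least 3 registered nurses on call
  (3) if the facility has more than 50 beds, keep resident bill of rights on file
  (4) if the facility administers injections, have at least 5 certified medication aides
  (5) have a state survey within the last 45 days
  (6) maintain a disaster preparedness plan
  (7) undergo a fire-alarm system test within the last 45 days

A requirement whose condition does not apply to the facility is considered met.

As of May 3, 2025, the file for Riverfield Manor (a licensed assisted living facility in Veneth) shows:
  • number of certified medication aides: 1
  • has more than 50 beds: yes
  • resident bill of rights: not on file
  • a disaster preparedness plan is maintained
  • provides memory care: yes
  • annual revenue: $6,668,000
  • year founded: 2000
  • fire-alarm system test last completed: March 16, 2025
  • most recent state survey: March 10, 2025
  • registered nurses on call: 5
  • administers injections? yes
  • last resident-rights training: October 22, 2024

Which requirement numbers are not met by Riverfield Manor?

1, 3, 4, 5, 7

1. resident-rights training 193 days ago vs limit 180 → not met
2. condition 'provides memory care' holds; registered nurses on call 5 ≥ 3 → met
3. condition 'has more than 50 beds' holds; resident bill of rights absent → not met
4. condition 'administers injections' holds; certified medication aides 1 < 5 → not met
5. state survey 54 days ago vs limit 45 → not met
6. disaster preparedness plan present → met
7. fire-alarm system test 48 days ago vs limit 45 → not met
Not met: 1, 3, 4, 5, 7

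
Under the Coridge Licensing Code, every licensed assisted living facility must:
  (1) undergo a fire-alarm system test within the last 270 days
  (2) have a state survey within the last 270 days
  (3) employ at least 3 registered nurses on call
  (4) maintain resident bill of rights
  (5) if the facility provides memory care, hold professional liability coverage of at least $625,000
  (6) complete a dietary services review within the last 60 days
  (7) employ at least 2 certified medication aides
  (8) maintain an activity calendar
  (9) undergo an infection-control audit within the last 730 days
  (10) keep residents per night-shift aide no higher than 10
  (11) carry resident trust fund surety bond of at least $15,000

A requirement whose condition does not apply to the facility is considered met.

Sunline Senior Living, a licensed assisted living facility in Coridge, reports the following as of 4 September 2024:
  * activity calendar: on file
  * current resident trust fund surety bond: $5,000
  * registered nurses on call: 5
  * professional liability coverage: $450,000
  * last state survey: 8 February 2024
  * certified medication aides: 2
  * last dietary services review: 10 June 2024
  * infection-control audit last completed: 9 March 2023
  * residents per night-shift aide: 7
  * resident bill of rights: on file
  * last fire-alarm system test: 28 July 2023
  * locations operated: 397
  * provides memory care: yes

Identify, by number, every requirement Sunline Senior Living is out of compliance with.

1, 5, 6, 11

1. fire-alarm system test 404 days ago vs limit 270 → not met
2. state survey 209 days ago vs limit 270 → met
3. registered nurses on call 5 ≥ 3 → met
4. resident bill of rights present → met
5. condition 'provides memory care' holds; professional liability coverage $450,000 < $625,000 → not met
6. dietary services review 86 days ago vs limit 60 → not met
7. certified medication aides 2 ≥ 2 → met
8. activity calendar present → met
9. infection-control audit 545 days ago vs limit 730 → met
10. residents per night-shift aide 7 ≤ 10 → met
11. resident trust fund surety bond $5,000 < $15,000 → not met
Not met: 1, 5, 6, 11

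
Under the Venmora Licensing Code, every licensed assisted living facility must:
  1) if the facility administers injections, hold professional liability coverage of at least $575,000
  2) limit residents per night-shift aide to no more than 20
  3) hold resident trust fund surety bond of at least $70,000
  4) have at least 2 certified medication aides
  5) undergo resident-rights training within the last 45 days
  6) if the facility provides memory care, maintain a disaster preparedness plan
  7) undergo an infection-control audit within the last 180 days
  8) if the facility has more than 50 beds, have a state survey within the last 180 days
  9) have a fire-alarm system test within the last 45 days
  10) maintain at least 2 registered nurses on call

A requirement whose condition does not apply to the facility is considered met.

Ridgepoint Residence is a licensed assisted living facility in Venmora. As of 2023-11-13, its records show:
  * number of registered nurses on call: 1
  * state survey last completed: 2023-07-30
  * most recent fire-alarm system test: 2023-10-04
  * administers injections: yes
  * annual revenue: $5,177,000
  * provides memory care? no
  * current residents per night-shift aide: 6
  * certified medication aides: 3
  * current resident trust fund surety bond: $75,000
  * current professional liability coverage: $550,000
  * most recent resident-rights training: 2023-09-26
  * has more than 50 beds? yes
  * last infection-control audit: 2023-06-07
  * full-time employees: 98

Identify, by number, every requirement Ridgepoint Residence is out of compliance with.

1. condition 'administers injections' holds; professional liability coverage $550,000 < $575,000 → not met
2. residents per night-shift aide 6 ≤ 20 → met
3. resident trust fund surety bond $75,000 ≥ $70,000 → met
4. certified medication aides 3 ≥ 2 → met
5. resident-rights training 48 days ago vs limit 45 → not met
6. condition 'provides memory care' does not hold → requirement n/a → met
7. infection-control audit 159 days ago vs limit 180 → met
8. condition 'has more than 50 beds' holds; state survey 106 days ago vs limit 180 → met
9. fire-alarm system test 40 days ago vs limit 45 → met
10. registered nurses on call 1 < 2 → not met
Not met: 1, 5, 10

1, 5, 10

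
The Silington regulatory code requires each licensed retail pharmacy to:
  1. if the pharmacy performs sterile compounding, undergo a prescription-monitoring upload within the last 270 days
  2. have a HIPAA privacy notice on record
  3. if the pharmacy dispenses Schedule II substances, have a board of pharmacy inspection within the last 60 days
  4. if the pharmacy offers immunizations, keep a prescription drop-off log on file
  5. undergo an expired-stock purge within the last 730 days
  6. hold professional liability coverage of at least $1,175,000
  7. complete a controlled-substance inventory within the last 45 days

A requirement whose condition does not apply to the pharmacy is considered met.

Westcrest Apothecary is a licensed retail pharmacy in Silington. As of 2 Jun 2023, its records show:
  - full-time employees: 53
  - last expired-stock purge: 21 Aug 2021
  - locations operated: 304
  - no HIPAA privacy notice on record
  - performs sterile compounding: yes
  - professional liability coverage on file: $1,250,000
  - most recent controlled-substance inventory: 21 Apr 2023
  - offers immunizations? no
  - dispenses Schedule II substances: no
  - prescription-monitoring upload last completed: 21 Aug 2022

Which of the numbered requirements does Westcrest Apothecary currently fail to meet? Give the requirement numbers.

1. condition 'performs sterile compounding' holds; prescription-monitoring upload 285 days ago vs limit 270 → not met
2. HIPAA privacy notice absent → not met
3. condition 'dispenses Schedule II substances' does not hold → requirement n/a → met
4. condition 'offers immunizations' does not hold → requirement n/a → met
5. expired-stock purge 650 days ago vs limit 730 → met
6. professional liability coverage $1,250,000 ≥ $1,175,000 → met
7. controlled-substance inventory 42 days ago vs limit 45 → met
Not met: 1, 2

1, 2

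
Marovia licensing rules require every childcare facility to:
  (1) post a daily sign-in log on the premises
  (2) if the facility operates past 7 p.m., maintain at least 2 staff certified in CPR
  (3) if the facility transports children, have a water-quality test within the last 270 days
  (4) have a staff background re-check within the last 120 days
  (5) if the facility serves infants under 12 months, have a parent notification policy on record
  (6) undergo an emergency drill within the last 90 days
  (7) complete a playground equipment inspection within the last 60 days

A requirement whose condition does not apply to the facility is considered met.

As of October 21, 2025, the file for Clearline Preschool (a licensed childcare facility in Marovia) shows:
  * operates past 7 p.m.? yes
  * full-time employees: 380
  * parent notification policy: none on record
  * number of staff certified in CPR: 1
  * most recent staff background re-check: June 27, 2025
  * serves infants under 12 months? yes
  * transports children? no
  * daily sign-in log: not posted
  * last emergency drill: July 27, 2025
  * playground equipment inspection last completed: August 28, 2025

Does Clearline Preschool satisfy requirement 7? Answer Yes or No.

7. playground equipment inspection 54 days ago vs limit 60 → met

Yes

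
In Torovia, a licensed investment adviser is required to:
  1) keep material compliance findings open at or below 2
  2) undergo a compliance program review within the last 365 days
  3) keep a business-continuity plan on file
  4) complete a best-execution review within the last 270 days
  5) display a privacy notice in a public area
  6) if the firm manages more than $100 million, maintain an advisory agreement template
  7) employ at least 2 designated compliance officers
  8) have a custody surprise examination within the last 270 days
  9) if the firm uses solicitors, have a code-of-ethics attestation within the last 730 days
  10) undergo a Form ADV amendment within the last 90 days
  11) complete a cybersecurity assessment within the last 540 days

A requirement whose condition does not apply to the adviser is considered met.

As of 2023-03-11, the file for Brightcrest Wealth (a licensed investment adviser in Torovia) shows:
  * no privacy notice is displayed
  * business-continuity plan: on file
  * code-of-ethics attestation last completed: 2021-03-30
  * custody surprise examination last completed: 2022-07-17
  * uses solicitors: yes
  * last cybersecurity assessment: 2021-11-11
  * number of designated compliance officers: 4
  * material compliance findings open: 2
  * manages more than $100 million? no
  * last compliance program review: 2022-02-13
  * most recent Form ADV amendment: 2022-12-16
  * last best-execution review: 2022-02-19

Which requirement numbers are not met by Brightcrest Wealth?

2, 4, 5

1. material compliance findings open 2 ≤ 2 → met
2. compliance program review 391 days ago vs limit 365 → not met
3. business-continuity plan present → met
4. best-execution review 385 days ago vs limit 270 → not met
5. privacy notice absent → not met
6. condition 'manages more than $100 million' does not hold → requirement n/a → met
7. designated compliance officers 4 ≥ 2 → met
8. custody surprise examination 237 days ago vs limit 270 → met
9. condition 'uses solicitors' holds; code-of-ethics attestation 711 days ago vs limit 730 → met
10. Form ADV amendment 85 days ago vs limit 90 → met
11. cybersecurity assessment 485 days ago vs limit 540 → met
Not met: 2, 4, 5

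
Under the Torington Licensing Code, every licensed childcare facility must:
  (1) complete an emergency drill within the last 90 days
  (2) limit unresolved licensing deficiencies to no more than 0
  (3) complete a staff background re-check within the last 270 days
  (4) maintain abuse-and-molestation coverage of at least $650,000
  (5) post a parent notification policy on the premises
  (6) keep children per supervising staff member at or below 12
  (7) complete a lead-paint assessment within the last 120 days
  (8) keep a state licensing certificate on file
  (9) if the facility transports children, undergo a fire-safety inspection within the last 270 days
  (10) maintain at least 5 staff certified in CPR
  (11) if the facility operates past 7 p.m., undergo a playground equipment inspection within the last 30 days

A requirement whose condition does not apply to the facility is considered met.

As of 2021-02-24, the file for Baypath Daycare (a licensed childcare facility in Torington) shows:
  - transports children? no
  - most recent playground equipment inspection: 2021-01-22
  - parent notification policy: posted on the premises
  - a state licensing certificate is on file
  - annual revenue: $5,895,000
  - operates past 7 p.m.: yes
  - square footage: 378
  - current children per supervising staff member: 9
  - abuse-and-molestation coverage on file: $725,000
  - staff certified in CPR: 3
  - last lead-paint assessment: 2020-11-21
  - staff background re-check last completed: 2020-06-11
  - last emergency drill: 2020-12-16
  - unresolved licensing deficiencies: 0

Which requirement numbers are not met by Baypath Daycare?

1. emergency drill 70 days ago vs limit 90 → met
2. unresolved licensing deficiencies 0 ≤ 0 → met
3. staff background re-check 258 days ago vs limit 270 → met
4. abuse-and-molestation coverage $725,000 ≥ $650,000 → met
5. parent notification policy present → met
6. children per supervising staff member 9 ≤ 12 → met
7. lead-paint assessment 95 days ago vs limit 120 → met
8. state licensing certificate present → met
9. condition 'transports children' does not hold → requirement n/a → met
10. staff certified in CPR 3 < 5 → not met
11. condition 'operates past 7 p.m.' holds; playground equipment inspection 33 days ago vs limit 30 → not met
Not met: 10, 11

10, 11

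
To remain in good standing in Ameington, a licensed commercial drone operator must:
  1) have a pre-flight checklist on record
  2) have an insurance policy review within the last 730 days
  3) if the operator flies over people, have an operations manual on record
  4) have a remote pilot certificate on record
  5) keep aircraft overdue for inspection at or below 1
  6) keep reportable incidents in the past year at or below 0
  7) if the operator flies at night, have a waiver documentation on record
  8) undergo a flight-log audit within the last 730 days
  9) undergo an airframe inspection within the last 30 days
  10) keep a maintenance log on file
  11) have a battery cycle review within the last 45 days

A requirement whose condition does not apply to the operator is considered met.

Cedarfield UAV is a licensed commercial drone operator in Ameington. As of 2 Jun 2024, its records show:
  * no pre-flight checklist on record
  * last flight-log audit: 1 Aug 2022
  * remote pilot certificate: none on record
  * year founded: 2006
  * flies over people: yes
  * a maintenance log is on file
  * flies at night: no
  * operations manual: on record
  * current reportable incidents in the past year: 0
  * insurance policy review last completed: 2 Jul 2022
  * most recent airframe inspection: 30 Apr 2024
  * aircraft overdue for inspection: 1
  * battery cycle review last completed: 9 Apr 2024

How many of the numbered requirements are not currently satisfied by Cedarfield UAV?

1. pre-flight checklist absent → not met
2. insurance policy review 701 days ago vs limit 730 → met
3. condition 'flies over people' holds; operations manual present → met
4. remote pilot certificate absent → not met
5. aircraft overdue for inspection 1 ≤ 1 → met
6. reportable incidents in the past year 0 ≤ 0 → met
7. condition 'flies at night' does not hold → requirement n/a → met
8. flight-log audit 671 days ago vs limit 730 → met
9. airframe inspection 33 days ago vs limit 30 → not met
10. maintenance log present → met
11. battery cycle review 54 days ago vs limit 45 → not met
Not met: 4 of 11

4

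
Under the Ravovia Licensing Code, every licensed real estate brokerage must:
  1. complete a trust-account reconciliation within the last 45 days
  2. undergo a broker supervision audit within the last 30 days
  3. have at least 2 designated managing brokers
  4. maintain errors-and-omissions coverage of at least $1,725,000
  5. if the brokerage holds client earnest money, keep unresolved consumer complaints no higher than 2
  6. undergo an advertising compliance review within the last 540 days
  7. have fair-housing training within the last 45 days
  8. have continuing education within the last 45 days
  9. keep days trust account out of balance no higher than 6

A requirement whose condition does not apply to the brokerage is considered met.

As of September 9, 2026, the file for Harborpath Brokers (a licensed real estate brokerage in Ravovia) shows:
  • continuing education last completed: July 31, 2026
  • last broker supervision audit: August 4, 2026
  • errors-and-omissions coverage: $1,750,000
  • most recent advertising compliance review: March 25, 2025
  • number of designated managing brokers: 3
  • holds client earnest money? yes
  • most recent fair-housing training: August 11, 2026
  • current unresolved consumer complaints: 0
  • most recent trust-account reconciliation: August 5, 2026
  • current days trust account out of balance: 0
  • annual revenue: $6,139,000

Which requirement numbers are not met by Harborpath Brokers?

2

1. trust-account reconciliation 35 days ago vs limit 45 → met
2. broker supervision audit 36 days ago vs limit 30 → not met
3. designated managing brokers 3 ≥ 2 → met
4. errors-and-omissions coverage $1,750,000 ≥ $1,725,000 → met
5. condition 'holds client earnest money' holds; unresolved consumer complaints 0 ≤ 2 → met
6. advertising compliance review 533 days ago vs limit 540 → met
7. fair-housing training 29 days ago vs limit 45 → met
8. continuing education 40 days ago vs limit 45 → met
9. days trust account out of balance 0 ≤ 6 → met
Not met: 2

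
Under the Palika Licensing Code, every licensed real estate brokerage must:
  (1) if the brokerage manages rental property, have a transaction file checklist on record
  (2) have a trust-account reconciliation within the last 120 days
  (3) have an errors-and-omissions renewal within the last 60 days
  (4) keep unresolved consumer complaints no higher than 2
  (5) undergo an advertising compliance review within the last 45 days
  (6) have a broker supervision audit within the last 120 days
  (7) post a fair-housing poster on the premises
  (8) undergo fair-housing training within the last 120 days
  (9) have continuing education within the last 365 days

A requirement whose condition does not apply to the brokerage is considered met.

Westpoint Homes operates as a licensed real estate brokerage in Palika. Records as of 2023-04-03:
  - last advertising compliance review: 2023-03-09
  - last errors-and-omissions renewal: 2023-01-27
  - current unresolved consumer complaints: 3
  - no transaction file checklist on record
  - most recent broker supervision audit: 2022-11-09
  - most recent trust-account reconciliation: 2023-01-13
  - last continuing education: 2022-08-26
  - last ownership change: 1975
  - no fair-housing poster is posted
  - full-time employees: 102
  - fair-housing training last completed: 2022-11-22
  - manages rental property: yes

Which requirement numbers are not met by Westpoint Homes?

1, 3, 4, 6, 7, 8

1. condition 'manages rental property' holds; transaction file checklist absent → not met
2. trust-account reconciliation 80 days ago vs limit 120 → met
3. errors-and-omissions renewal 66 days ago vs limit 60 → not met
4. unresolved consumer complaints 3 > 2 → not met
5. advertising compliance review 25 days ago vs limit 45 → met
6. broker supervision audit 145 days ago vs limit 120 → not met
7. fair-housing poster absent → not met
8. fair-housing training 132 days ago vs limit 120 → not met
9. continuing education 220 days ago vs limit 365 → met
Not met: 1, 3, 4, 6, 7, 8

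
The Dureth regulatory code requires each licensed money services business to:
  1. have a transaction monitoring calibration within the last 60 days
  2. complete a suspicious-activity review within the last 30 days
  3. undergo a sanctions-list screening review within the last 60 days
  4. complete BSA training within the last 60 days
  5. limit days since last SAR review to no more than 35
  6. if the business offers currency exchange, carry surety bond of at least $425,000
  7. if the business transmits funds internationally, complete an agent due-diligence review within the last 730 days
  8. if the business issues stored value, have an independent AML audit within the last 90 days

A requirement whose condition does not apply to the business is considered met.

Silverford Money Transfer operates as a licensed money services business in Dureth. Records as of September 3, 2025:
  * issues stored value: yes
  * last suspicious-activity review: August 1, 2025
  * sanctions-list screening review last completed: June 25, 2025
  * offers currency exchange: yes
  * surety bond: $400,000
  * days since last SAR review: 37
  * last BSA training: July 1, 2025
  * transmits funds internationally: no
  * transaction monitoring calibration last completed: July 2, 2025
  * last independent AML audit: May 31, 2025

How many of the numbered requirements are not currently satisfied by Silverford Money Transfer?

1. transaction monitoring calibration 63 days ago vs limit 60 → not met
2. suspicious-activity review 33 days ago vs limit 30 → not met
3. sanctions-list screening review 70 days ago vs limit 60 → not met
4. BSA training 64 days ago vs limit 60 → not met
5. days since last SAR review 37 > 35 → not met
6. condition 'offers currency exchange' holds; surety bond $400,000 < $425,000 → not met
7. condition 'transmits funds internationally' does not hold → requirement n/a → met
8. condition 'issues stored value' holds; independent AML audit 95 days ago vs limit 90 → not met
Not met: 7 of 8

7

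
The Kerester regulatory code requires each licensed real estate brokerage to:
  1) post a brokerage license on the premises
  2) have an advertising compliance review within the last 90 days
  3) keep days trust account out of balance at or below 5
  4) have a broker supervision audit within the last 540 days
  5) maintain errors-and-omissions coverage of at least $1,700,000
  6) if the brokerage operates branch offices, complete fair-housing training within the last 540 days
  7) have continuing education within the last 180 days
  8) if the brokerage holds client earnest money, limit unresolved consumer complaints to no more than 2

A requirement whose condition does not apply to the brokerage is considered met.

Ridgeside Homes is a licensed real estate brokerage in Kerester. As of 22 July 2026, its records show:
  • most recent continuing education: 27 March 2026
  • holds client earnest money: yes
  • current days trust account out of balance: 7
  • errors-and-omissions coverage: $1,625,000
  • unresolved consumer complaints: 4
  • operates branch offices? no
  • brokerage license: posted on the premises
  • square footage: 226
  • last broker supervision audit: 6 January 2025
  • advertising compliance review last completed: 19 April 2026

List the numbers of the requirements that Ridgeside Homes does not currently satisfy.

1. brokerage license present → met
2. advertising compliance review 94 days ago vs limit 90 → not met
3. days trust account out of balance 7 > 5 → not met
4. broker supervision audit 562 days ago vs limit 540 → not met
5. errors-and-omissions coverage $1,625,000 < $1,700,000 → not met
6. condition 'operates branch offices' does not hold → requirement n/a → met
7. continuing education 117 days ago vs limit 180 → met
8. condition 'holds client earnest money' holds; unresolved consumer complaints 4 > 2 → not met
Not met: 2, 3, 4, 5, 8

2, 3, 4, 5, 8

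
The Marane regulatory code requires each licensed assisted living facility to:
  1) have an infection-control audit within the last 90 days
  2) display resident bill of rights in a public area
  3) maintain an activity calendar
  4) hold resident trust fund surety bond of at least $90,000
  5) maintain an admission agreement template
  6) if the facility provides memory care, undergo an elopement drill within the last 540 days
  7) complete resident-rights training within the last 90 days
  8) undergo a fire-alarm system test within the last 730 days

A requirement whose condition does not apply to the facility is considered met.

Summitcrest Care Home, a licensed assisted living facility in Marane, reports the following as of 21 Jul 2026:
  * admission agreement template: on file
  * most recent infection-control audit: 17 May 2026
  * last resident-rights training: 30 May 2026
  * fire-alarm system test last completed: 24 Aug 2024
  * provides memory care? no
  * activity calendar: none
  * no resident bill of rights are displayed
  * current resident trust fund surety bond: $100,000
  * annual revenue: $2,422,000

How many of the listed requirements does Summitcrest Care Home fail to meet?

2

1. infection-control audit 65 days ago vs limit 90 → met
2. resident bill of rights absent → not met
3. activity calendar absent → not met
4. resident trust fund surety bond $100,000 ≥ $90,000 → met
5. admission agreement template present → met
6. condition 'provides memory care' does not hold → requirement n/a → met
7. resident-rights training 52 days ago vs limit 90 → met
8. fire-alarm system test 696 days ago vs limit 730 → met
Not met: 2 of 8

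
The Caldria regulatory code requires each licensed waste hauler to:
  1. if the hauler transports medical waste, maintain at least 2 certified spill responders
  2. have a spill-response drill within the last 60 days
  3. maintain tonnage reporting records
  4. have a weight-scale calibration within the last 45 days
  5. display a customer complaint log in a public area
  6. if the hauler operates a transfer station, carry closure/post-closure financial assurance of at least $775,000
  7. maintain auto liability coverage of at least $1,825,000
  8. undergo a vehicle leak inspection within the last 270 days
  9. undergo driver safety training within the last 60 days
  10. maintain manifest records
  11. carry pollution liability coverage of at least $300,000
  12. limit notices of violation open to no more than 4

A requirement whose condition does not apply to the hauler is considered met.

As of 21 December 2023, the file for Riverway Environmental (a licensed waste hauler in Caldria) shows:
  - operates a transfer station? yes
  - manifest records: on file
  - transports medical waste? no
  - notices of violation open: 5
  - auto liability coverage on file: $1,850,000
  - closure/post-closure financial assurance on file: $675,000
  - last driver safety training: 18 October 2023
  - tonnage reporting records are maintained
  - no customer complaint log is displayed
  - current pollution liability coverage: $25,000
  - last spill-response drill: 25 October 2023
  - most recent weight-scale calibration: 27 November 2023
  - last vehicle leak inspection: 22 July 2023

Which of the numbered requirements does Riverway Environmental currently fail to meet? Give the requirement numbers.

1. condition 'transports medical waste' does not hold → requirement n/a → met
2. spill-response drill 57 days ago vs limit 60 → met
3. tonnage reporting records present → met
4. weight-scale calibration 24 days ago vs limit 45 → met
5. customer complaint log absent → not met
6. condition 'operates a transfer station' holds; closure/post-closure financial assurance $675,000 < $775,000 → not met
7. auto liability coverage $1,850,000 ≥ $1,825,000 → met
8. vehicle leak inspection 152 days ago vs limit 270 → met
9. driver safety training 64 days ago vs limit 60 → not met
10. manifest records present → met
11. pollution liability coverage $25,000 < $300,000 → not met
12. notices of violation open 5 > 4 → not met
Not met: 5, 6, 9, 11, 12

5, 6, 9, 11, 12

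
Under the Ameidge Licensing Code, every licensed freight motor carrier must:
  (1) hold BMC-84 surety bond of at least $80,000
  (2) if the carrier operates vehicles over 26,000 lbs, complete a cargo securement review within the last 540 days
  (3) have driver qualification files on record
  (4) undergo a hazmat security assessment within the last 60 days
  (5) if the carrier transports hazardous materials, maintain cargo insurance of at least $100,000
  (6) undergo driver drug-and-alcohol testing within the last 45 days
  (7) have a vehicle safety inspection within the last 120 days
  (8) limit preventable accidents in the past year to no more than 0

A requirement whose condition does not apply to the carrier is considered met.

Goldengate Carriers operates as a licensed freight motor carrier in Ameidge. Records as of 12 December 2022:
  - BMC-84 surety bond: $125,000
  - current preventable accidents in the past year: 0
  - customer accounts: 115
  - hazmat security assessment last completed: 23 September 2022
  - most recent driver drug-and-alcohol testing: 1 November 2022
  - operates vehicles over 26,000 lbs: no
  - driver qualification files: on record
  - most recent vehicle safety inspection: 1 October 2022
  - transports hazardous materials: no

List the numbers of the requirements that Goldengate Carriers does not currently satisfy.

4

1. BMC-84 surety bond $125,000 ≥ $80,000 → met
2. condition 'operates vehicles over 26,000 lbs' does not hold → requirement n/a → met
3. driver qualification files present → met
4. hazmat security assessment 80 days ago vs limit 60 → not met
5. condition 'transports hazardous materials' does not hold → requirement n/a → met
6. driver drug-and-alcohol testing 41 days ago vs limit 45 → met
7. vehicle safety inspection 72 days ago vs limit 120 → met
8. preventable accidents in the past year 0 ≤ 0 → met
Not met: 4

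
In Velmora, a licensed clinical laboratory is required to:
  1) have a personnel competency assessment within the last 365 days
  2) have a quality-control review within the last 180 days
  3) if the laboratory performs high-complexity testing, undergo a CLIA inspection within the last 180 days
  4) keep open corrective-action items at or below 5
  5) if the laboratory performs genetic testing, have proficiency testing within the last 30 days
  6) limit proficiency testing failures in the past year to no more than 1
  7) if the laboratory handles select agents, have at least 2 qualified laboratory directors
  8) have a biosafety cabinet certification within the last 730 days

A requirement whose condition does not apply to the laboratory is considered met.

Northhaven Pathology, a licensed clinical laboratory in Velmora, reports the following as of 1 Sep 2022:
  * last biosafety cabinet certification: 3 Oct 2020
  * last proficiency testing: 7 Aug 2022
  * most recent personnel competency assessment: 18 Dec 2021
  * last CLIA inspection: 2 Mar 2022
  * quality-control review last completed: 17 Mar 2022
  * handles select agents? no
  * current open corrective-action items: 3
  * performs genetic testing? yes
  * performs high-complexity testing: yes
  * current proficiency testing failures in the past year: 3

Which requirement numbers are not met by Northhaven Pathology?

3, 6

1. personnel competency assessment 257 days ago vs limit 365 → met
2. quality-control review 168 days ago vs limit 180 → met
3. condition 'performs high-complexity testing' holds; CLIA inspection 183 days ago vs limit 180 → not met
4. open corrective-action items 3 ≤ 5 → met
5. condition 'performs genetic testing' holds; proficiency testing 25 days ago vs limit 30 → met
6. proficiency testing failures in the past year 3 > 1 → not met
7. condition 'handles select agents' does not hold → requirement n/a → met
8. biosafety cabinet certification 698 days ago vs limit 730 → met
Not met: 3, 6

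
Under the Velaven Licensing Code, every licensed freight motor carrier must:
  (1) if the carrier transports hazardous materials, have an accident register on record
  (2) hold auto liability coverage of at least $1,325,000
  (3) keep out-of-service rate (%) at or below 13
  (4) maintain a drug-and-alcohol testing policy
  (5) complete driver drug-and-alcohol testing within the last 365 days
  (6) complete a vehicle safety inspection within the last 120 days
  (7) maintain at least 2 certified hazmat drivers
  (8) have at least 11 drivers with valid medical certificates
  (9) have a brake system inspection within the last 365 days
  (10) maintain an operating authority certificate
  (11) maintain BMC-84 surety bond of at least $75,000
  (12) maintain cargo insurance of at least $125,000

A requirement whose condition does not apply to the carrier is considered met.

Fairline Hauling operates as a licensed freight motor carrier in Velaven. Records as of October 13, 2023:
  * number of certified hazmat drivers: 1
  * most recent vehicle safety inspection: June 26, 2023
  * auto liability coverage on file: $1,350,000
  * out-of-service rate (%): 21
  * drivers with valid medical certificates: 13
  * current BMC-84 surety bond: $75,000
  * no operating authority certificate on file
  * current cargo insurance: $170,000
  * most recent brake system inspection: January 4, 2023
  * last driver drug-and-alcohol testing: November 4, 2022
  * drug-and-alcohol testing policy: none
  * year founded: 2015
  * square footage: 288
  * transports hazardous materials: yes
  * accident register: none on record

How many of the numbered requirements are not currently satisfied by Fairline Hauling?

5

1. condition 'transports hazardous materials' holds; accident register absent → not met
2. auto liability coverage $1,350,000 ≥ $1,325,000 → met
3. out-of-service rate (%) 21 > 13 → not met
4. drug-and-alcohol testing policy absent → not met
5. driver drug-and-alcohol testing 343 days ago vs limit 365 → met
6. vehicle safety inspection 109 days ago vs limit 120 → met
7. certified hazmat drivers 1 < 2 → not met
8. drivers with valid medical certificates 13 ≥ 11 → met
9. brake system inspection 282 days ago vs limit 365 → met
10. operating authority certificate absent → not met
11. BMC-84 surety bond $75,000 ≥ $75,000 → met
12. cargo insurance $170,000 ≥ $125,000 → met
Not met: 5 of 12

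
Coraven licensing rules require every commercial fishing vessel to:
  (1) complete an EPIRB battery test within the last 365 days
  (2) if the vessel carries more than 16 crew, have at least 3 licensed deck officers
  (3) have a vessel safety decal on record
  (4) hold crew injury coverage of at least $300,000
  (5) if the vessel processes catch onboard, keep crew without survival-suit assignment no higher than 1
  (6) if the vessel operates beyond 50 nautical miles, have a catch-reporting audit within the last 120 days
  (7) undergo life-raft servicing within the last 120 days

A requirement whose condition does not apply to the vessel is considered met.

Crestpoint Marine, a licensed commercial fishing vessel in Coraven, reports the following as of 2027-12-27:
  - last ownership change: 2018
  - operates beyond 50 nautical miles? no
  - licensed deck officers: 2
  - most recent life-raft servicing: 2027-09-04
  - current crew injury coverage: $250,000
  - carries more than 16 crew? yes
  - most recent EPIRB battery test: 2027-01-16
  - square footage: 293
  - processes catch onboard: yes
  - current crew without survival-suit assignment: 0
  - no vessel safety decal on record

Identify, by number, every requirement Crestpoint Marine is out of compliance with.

1. EPIRB battery test 345 days ago vs limit 365 → met
2. condition 'carries more than 16 crew' holds; licensed deck officers 2 < 3 → not met
3. vessel safety decal absent → not met
4. crew injury coverage $250,000 < $300,000 → not met
5. condition 'processes catch onboard' holds; crew without survival-suit assignment 0 ≤ 1 → met
6. condition 'operates beyond 50 nautical miles' does not hold → requirement n/a → met
7. life-raft servicing 114 days ago vs limit 120 → met
Not met: 2, 3, 4

2, 3, 4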